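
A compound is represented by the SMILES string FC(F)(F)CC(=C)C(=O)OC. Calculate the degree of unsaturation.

2

Molecular formula: C6H7F3O2.
DoU = (2C + 2 + N − H − X) / 2, where X is the halogen count and O/S are ignored.
    = (2·6 + 2 + 0 − 7 − 3) / 2 = 4 / 2 = 2.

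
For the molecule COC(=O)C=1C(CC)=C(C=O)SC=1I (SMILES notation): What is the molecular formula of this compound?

Walk through each heavy atom and fill implicit hydrogens from standard valence (C 4, N 3, O 2, S 2, halogen 1):
  atom 1: C, bond orders sum to 1 (valence 4) → 3 H
  atom 2: O, bond orders sum to 2 (valence 2) → 0 H
  atom 3: C, bond orders sum to 4 (valence 4) → 0 H
  atom 4: O, bond orders sum to 2 (valence 2) → 0 H
  atom 5: C, bond orders sum to 4 (valence 4) → 0 H
  atom 6: C, bond orders sum to 4 (valence 4) → 0 H
  atom 7: C, bond orders sum to 2 (valence 4) → 2 H
  atom 8: C, bond orders sum to 1 (valence 4) → 3 H
  atom 9: C, bond orders sum to 4 (valence 4) → 0 H
  atom 10: C, bond orders sum to 3 (valence 4) → 1 H
  atom 11: O, bond orders sum to 2 (valence 2) → 0 H
  atom 12: S, bond orders sum to 2 (valence 2) → 0 H
  atom 13: C, bond orders sum to 4 (valence 4) → 0 H
  atom 14: I (halogen, monovalent) → 0 H
Totals → C:9, H:9, I:1, O:3, S:1.
In Hill order: C9H9IO3S.

C9H9IO3S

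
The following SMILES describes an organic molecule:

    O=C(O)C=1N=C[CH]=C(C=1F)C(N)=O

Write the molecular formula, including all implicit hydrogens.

C7H5FN2O3

Walk through each heavy atom and fill implicit hydrogens from standard valence (C 4, N 3, O 2, S 2, halogen 1):
  atom 1: O, bond orders sum to 2 (valence 2) → 0 H
  atom 2: C, bond orders sum to 4 (valence 4) → 0 H
  atom 3: O, bond orders sum to 1 (valence 2) → 1 H
  atom 4: C, bond orders sum to 4 (valence 4) → 0 H
  atom 5: N, bond orders sum to 3 (valence 3) → 0 H
  atom 6: C, bond orders sum to 3 (valence 4) → 1 H
  atom 7: C with explicit H count 1
  atom 8: C, bond orders sum to 4 (valence 4) → 0 H
  atom 9: C, bond orders sum to 4 (valence 4) → 0 H
  atom 10: F (halogen, monovalent) → 0 H
  atom 11: C, bond orders sum to 4 (valence 4) → 0 H
  atom 12: N, bond orders sum to 1 (valence 3) → 2 H
  atom 13: O, bond orders sum to 2 (valence 2) → 0 H
Totals → C:7, H:5, F:1, N:2, O:3.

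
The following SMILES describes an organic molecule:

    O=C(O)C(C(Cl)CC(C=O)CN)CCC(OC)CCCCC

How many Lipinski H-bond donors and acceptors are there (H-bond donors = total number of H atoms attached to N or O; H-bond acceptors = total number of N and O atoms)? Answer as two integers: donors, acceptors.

3, 5

Donors: find every N or O and count the H atoms it carries.
  atom 1 (O): bond orders sum to 2 → 0 H
  atom 3 (O): bond orders sum to 1 → 1 H
  atom 10 (O): bond orders sum to 2 → 0 H
  atom 12 (N): bond orders sum to 1 → 2 H
  atom 16 (O): bond orders sum to 2 → 0 H
Lipinski HBD = 3.
Acceptors: N atoms = 1, O atoms = 4 → HBA = 5.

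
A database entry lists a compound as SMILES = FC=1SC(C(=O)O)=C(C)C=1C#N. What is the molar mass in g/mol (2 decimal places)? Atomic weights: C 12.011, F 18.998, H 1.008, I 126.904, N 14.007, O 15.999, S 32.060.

First, the molecular formula is C7H4FNO2S (counting implicit H from valence).
  C: 7 × 12.011 = 84.077
  F: 1 × 18.998 = 18.998
  H: 4 × 1.008 = 4.032
  N: 1 × 14.007 = 14.007
  O: 2 × 15.999 = 31.998
  S: 1 × 32.060 = 32.060
Sum: 7×12.011 + 1×18.998 + 4×1.008 + 1×14.007 + 2×15.999 + 1×32.060 = 185.172 → 185.17 g/mol.

185.17 g/mol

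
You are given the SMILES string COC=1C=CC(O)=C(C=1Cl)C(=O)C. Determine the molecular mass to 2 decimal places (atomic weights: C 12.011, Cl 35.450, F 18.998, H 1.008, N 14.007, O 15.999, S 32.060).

First, the molecular formula is C9H9ClO3 (counting implicit H from valence).
  C: 9 × 12.011 = 108.099
  Cl: 1 × 35.450 = 35.450
  H: 9 × 1.008 = 9.072
  O: 3 × 15.999 = 47.997
Sum: 9×12.011 + 1×35.450 + 9×1.008 + 3×15.999 = 200.618 → 200.62 g/mol.

200.62 g/mol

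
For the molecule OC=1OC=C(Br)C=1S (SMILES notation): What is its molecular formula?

C4H3BrO2S

Walk through each heavy atom and fill implicit hydrogens from standard valence (C 4, N 3, O 2, S 2, halogen 1):
  atom 1: O, bond orders sum to 1 (valence 2) → 1 H
  atom 2: C, bond orders sum to 4 (valence 4) → 0 H
  atom 3: O, bond orders sum to 2 (valence 2) → 0 H
  atom 4: C, bond orders sum to 3 (valence 4) → 1 H
  atom 5: C, bond orders sum to 4 (valence 4) → 0 H
  atom 6: Br (halogen, monovalent) → 0 H
  atom 7: C, bond orders sum to 4 (valence 4) → 0 H
  atom 8: S, bond orders sum to 1 (valence 2) → 1 H
Totals → C:4, H:3, Br:1, O:2, S:1.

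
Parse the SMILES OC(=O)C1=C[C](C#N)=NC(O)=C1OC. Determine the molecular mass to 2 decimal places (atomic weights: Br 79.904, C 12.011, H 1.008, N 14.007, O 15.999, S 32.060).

First, the molecular formula is C8H6N2O4 (counting implicit H from valence).
  C: 8 × 12.011 = 96.088
  H: 6 × 1.008 = 6.048
  N: 2 × 14.007 = 28.014
  O: 4 × 15.999 = 63.996
Sum: 8×12.011 + 6×1.008 + 2×14.007 + 4×15.999 = 194.146 → 194.15 g/mol.

194.15 g/mol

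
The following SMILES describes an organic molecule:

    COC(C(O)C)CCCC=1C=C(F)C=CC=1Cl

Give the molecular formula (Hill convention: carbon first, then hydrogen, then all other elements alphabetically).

C13H18ClFO2

Walk through each heavy atom and fill implicit hydrogens from standard valence (C 4, N 3, O 2, S 2, halogen 1):
  atom 1: C, bond orders sum to 1 (valence 4) → 3 H
  atom 2: O, bond orders sum to 2 (valence 2) → 0 H
  atom 3: C, bond orders sum to 3 (valence 4) → 1 H
  atom 4: C, bond orders sum to 3 (valence 4) → 1 H
  atom 5: O, bond orders sum to 1 (valence 2) → 1 H
  atom 6: C, bond orders sum to 1 (valence 4) → 3 H
  atom 7: C, bond orders sum to 2 (valence 4) → 2 H
  atom 8: C, bond orders sum to 2 (valence 4) → 2 H
  atom 9: C, bond orders sum to 2 (valence 4) → 2 H
  atom 10: C, bond orders sum to 4 (valence 4) → 0 H
  atom 11: C, bond orders sum to 3 (valence 4) → 1 H
  atom 12: C, bond orders sum to 4 (valence 4) → 0 H
  atom 13: F (halogen, monovalent) → 0 H
  atom 14: C, bond orders sum to 3 (valence 4) → 1 H
  atom 15: C, bond orders sum to 3 (valence 4) → 1 H
  atom 16: C, bond orders sum to 4 (valence 4) → 0 H
  atom 17: Cl (halogen, monovalent) → 0 H
Totals → C:13, H:18, Cl:1, F:1, O:2.
In Hill order: C13H18ClFO2.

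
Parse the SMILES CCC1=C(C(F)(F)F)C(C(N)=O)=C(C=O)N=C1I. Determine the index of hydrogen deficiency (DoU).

Molecular formula: C10H8F3IN2O2.
DoU = (2C + 2 + N − H − X) / 2, where X is the halogen count and O/S are ignored.
    = (2·10 + 2 + 2 − 8 − 4) / 2 = 12 / 2 = 6.

6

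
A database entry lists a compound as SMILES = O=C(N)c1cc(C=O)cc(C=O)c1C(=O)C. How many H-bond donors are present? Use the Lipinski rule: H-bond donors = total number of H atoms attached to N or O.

2

Donors: find every N or O and count the H atoms it carries.
  atom 1 (O): bond orders sum to 2 → 0 H
  atom 3 (N): bond orders sum to 1 → 2 H
  atom 8 (O): bond orders sum to 2 → 0 H
  atom 12 (O): bond orders sum to 2 → 0 H
  atom 15 (O): bond orders sum to 2 → 0 H
Lipinski HBD = 2.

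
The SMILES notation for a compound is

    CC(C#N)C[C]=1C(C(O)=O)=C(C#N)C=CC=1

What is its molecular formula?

Walk through each heavy atom and fill implicit hydrogens from standard valence (C 4, N 3, O 2, S 2, halogen 1):
  atom 1: C, bond orders sum to 1 (valence 4) → 3 H
  atom 2: C, bond orders sum to 3 (valence 4) → 1 H
  atom 3: C, bond orders sum to 4 (valence 4) → 0 H
  atom 4: N, bond orders sum to 3 (valence 3) → 0 H
  atom 5: C, bond orders sum to 2 (valence 4) → 2 H
  atom 6: C with explicit H count 0
  atom 7: C, bond orders sum to 4 (valence 4) → 0 H
  atom 8: C, bond orders sum to 4 (valence 4) → 0 H
  atom 9: O, bond orders sum to 1 (valence 2) → 1 H
  atom 10: O, bond orders sum to 2 (valence 2) → 0 H
  atom 11: C, bond orders sum to 4 (valence 4) → 0 H
  atom 12: C, bond orders sum to 4 (valence 4) → 0 H
  atom 13: N, bond orders sum to 3 (valence 3) → 0 H
  atom 14: C, bond orders sum to 3 (valence 4) → 1 H
  atom 15: C, bond orders sum to 3 (valence 4) → 1 H
  atom 16: C, bond orders sum to 3 (valence 4) → 1 H
Totals → C:12, H:10, N:2, O:2.

C12H10N2O2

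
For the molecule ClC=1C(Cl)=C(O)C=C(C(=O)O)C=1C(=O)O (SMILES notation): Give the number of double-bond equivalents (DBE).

6

Molecular formula: C8H4Cl2O5.
DoU = (2C + 2 + N − H − X) / 2, where X is the halogen count and O/S are ignored.
    = (2·8 + 2 + 0 − 4 − 2) / 2 = 12 / 2 = 6.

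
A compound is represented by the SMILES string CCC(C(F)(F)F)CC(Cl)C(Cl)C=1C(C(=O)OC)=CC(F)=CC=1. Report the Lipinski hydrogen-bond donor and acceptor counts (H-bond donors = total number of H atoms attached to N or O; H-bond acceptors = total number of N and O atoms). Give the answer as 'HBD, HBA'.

0, 2

Donors: find every N or O and count the H atoms it carries.
  atom 16 (O): bond orders sum to 2 → 0 H
  atom 17 (O): bond orders sum to 2 → 0 H
Lipinski HBD = 0.
Acceptors: N atoms = 0, O atoms = 2 → HBA = 2.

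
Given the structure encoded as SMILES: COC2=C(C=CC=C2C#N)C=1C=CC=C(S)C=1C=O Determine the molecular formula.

Walk through each heavy atom and fill implicit hydrogens from standard valence (C 4, N 3, O 2, S 2, halogen 1):
  atom 1: C, bond orders sum to 1 (valence 4) → 3 H
  atom 2: O, bond orders sum to 2 (valence 2) → 0 H
  atom 3: C, bond orders sum to 4 (valence 4) → 0 H
  atom 4: C, bond orders sum to 4 (valence 4) → 0 H
  atom 5: C, bond orders sum to 3 (valence 4) → 1 H
  atom 6: C, bond orders sum to 3 (valence 4) → 1 H
  atom 7: C, bond orders sum to 3 (valence 4) → 1 H
  atom 8: C, bond orders sum to 4 (valence 4) → 0 H
  atom 9: C, bond orders sum to 4 (valence 4) → 0 H
  atom 10: N, bond orders sum to 3 (valence 3) → 0 H
  atom 11: C, bond orders sum to 4 (valence 4) → 0 H
  atom 12: C, bond orders sum to 3 (valence 4) → 1 H
  atom 13: C, bond orders sum to 3 (valence 4) → 1 H
  atom 14: C, bond orders sum to 3 (valence 4) → 1 H
  atom 15: C, bond orders sum to 4 (valence 4) → 0 H
  atom 16: S, bond orders sum to 1 (valence 2) → 1 H
  atom 17: C, bond orders sum to 4 (valence 4) → 0 H
  atom 18: C, bond orders sum to 3 (valence 4) → 1 H
  atom 19: O, bond orders sum to 2 (valence 2) → 0 H
Totals → C:15, H:11, N:1, O:2, S:1.

C15H11NO2S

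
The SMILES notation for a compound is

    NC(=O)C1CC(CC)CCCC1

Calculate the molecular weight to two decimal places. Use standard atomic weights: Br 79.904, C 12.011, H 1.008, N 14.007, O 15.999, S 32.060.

First, the molecular formula is C10H19NO (counting implicit H from valence).
  C: 10 × 12.011 = 120.110
  H: 19 × 1.008 = 19.152
  N: 1 × 14.007 = 14.007
  O: 1 × 15.999 = 15.999
Sum: 10×12.011 + 19×1.008 + 1×14.007 + 1×15.999 = 169.268 → 169.27 g/mol.

169.27 g/mol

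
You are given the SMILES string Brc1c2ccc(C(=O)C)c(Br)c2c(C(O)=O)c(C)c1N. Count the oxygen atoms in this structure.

3

Scan the SMILES for O atoms (remember two-letter symbols like Cl and Br are single atoms).
Oxygen count: 3.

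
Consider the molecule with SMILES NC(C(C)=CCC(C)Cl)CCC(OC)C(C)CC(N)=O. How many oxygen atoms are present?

2

Scan the SMILES for O atoms (remember two-letter symbols like Cl and Br are single atoms).
Oxygen count: 2.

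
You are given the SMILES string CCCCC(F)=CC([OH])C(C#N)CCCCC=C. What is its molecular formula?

C15H24FNO

Walk through each heavy atom and fill implicit hydrogens from standard valence (C 4, N 3, O 2, S 2, halogen 1):
  atom 1: C, bond orders sum to 1 (valence 4) → 3 H
  atom 2: C, bond orders sum to 2 (valence 4) → 2 H
  atom 3: C, bond orders sum to 2 (valence 4) → 2 H
  atom 4: C, bond orders sum to 2 (valence 4) → 2 H
  atom 5: C, bond orders sum to 4 (valence 4) → 0 H
  atom 6: F (halogen, monovalent) → 0 H
  atom 7: C, bond orders sum to 3 (valence 4) → 1 H
  atom 8: C, bond orders sum to 3 (valence 4) → 1 H
  atom 9: O with explicit H count 1
  atom 10: C, bond orders sum to 3 (valence 4) → 1 H
  atom 11: C, bond orders sum to 4 (valence 4) → 0 H
  atom 12: N, bond orders sum to 3 (valence 3) → 0 H
  atom 13: C, bond orders sum to 2 (valence 4) → 2 H
  atom 14: C, bond orders sum to 2 (valence 4) → 2 H
  atom 15: C, bond orders sum to 2 (valence 4) → 2 H
  atom 16: C, bond orders sum to 2 (valence 4) → 2 H
  atom 17: C, bond orders sum to 3 (valence 4) → 1 H
  atom 18: C, bond orders sum to 2 (valence 4) → 2 H
Totals → C:15, H:24, F:1, N:1, O:1.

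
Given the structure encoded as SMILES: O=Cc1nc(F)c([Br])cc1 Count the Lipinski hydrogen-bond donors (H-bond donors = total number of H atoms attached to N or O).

0

Donors: find every N or O and count the H atoms it carries.
  atom 1 (O): bond orders sum to 2 → 0 H
  atom 4 (N): bond orders sum to 3 → 0 H
Lipinski HBD = 0.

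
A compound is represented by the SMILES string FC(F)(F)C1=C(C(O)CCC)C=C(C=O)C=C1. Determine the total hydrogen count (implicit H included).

13

Walk through each heavy atom and fill implicit hydrogens from standard valence (C 4, N 3, O 2, S 2, halogen 1):
  atom 1: F (halogen, monovalent) → 0 H
  atom 2: C, bond orders sum to 4 (valence 4) → 0 H
  atom 3: F (halogen, monovalent) → 0 H
  atom 4: F (halogen, monovalent) → 0 H
  atom 5: C, bond orders sum to 4 (valence 4) → 0 H
  atom 6: C, bond orders sum to 4 (valence 4) → 0 H
  atom 7: C, bond orders sum to 3 (valence 4) → 1 H
  atom 8: O, bond orders sum to 1 (valence 2) → 1 H
  atom 9: C, bond orders sum to 2 (valence 4) → 2 H
  atom 10: C, bond orders sum to 2 (valence 4) → 2 H
  atom 11: C, bond orders sum to 1 (valence 4) → 3 H
  atom 12: C, bond orders sum to 3 (valence 4) → 1 H
  atom 13: C, bond orders sum to 4 (valence 4) → 0 H
  atom 14: C, bond orders sum to 3 (valence 4) → 1 H
  atom 15: O, bond orders sum to 2 (valence 2) → 0 H
  atom 16: C, bond orders sum to 3 (valence 4) → 1 H
  atom 17: C, bond orders sum to 3 (valence 4) → 1 H
Total hydrogens: 13.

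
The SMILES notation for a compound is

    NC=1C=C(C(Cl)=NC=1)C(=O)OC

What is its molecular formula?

Walk through each heavy atom and fill implicit hydrogens from standard valence (C 4, N 3, O 2, S 2, halogen 1):
  atom 1: N, bond orders sum to 1 (valence 3) → 2 H
  atom 2: C, bond orders sum to 4 (valence 4) → 0 H
  atom 3: C, bond orders sum to 3 (valence 4) → 1 H
  atom 4: C, bond orders sum to 4 (valence 4) → 0 H
  atom 5: C, bond orders sum to 4 (valence 4) → 0 H
  atom 6: Cl (halogen, monovalent) → 0 H
  atom 7: N, bond orders sum to 3 (valence 3) → 0 H
  atom 8: C, bond orders sum to 3 (valence 4) → 1 H
  atom 9: C, bond orders sum to 4 (valence 4) → 0 H
  atom 10: O, bond orders sum to 2 (valence 2) → 0 H
  atom 11: O, bond orders sum to 2 (valence 2) → 0 H
  atom 12: C, bond orders sum to 1 (valence 4) → 3 H
Totals → C:7, H:7, Cl:1, N:2, O:2.

C7H7ClN2O2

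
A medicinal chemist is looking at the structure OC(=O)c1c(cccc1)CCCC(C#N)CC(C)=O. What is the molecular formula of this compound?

Walk through each heavy atom and fill implicit hydrogens from standard valence (C 4, N 3, O 2, S 2, halogen 1); for lowercase aromatic atoms, an aromatic c carries 1 H when it has two neighbours and 0 H with three, and aromatic n carries 0 H:
  atom 1: O, bond orders sum to 1 (valence 2) → 1 H
  atom 2: C, bond orders sum to 4 (valence 4) → 0 H
  atom 3: O, bond orders sum to 2 (valence 2) → 0 H
  atom 4: aromatic c, 3 neighbours → 0 H
  atom 5: aromatic c, 3 neighbours → 0 H
  atom 6: aromatic c, 2 neighbours → 1 H
  atom 7: aromatic c, 2 neighbours → 1 H
  atom 8: aromatic c, 2 neighbours → 1 H
  atom 9: aromatic c, 2 neighbours → 1 H
  atom 10: C, bond orders sum to 2 (valence 4) → 2 H
  atom 11: C, bond orders sum to 2 (valence 4) → 2 H
  atom 12: C, bond orders sum to 2 (valence 4) → 2 H
  atom 13: C, bond orders sum to 3 (valence 4) → 1 H
  atom 14: C, bond orders sum to 4 (valence 4) → 0 H
  atom 15: N, bond orders sum to 3 (valence 3) → 0 H
  atom 16: C, bond orders sum to 2 (valence 4) → 2 H
  atom 17: C, bond orders sum to 4 (valence 4) → 0 H
  atom 18: C, bond orders sum to 1 (valence 4) → 3 H
  atom 19: O, bond orders sum to 2 (valence 2) → 0 H
Totals → C:15, H:17, N:1, O:3.

C15H17NO3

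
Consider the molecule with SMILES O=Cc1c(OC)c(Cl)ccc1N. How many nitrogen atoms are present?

Scan the SMILES for N atoms (remember two-letter symbols like Cl and Br are single atoms).
Nitrogen count: 1.

1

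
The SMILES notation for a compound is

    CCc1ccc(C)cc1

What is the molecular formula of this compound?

Walk through each heavy atom and fill implicit hydrogens from standard valence (C 4, N 3, O 2, S 2, halogen 1); for lowercase aromatic atoms, an aromatic c carries 1 H when it has two neighbours and 0 H with three, and aromatic n carries 0 H:
  atom 1: C, bond orders sum to 1 (valence 4) → 3 H
  atom 2: C, bond orders sum to 2 (valence 4) → 2 H
  atom 3: aromatic c, 3 neighbours → 0 H
  atom 4: aromatic c, 2 neighbours → 1 H
  atom 5: aromatic c, 2 neighbours → 1 H
  atom 6: aromatic c, 3 neighbours → 0 H
  atom 7: C, bond orders sum to 1 (valence 4) → 3 H
  atom 8: aromatic c, 2 neighbours → 1 H
  atom 9: aromatic c, 2 neighbours → 1 H
Totals → C:9, H:12.

C9H12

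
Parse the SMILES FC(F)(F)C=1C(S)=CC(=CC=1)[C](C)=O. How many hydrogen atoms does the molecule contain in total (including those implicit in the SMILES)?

7

Walk through each heavy atom and fill implicit hydrogens from standard valence (C 4, N 3, O 2, S 2, halogen 1):
  atom 1: F (halogen, monovalent) → 0 H
  atom 2: C, bond orders sum to 4 (valence 4) → 0 H
  atom 3: F (halogen, monovalent) → 0 H
  atom 4: F (halogen, monovalent) → 0 H
  atom 5: C, bond orders sum to 4 (valence 4) → 0 H
  atom 6: C, bond orders sum to 4 (valence 4) → 0 H
  atom 7: S, bond orders sum to 1 (valence 2) → 1 H
  atom 8: C, bond orders sum to 3 (valence 4) → 1 H
  atom 9: C, bond orders sum to 4 (valence 4) → 0 H
  atom 10: C, bond orders sum to 3 (valence 4) → 1 H
  atom 11: C, bond orders sum to 3 (valence 4) → 1 H
  atom 12: C with explicit H count 0
  atom 13: C, bond orders sum to 1 (valence 4) → 3 H
  atom 14: O, bond orders sum to 2 (valence 2) → 0 H
Total hydrogens: 7.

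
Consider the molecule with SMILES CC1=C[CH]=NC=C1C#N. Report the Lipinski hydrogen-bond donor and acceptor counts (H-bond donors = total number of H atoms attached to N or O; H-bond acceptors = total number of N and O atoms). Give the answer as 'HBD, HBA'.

0, 2

Donors: find every N or O and count the H atoms it carries.
  atom 5 (N): bond orders sum to 3 → 0 H
  atom 9 (N): bond orders sum to 3 → 0 H
Lipinski HBD = 0.
Acceptors: N atoms = 2, O atoms = 0 → HBA = 2.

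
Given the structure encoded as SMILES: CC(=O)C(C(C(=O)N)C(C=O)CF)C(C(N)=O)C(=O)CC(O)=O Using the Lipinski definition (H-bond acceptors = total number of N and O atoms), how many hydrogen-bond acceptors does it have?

N atoms: 2; O atoms: 7.
Lipinski HBA = 2 + 7 = 9.

9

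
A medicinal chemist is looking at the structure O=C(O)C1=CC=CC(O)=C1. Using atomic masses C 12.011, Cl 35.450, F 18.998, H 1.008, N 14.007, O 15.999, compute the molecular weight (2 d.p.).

138.12 g/mol

First, the molecular formula is C7H6O3 (counting implicit H from valence).
  C: 7 × 12.011 = 84.077
  H: 6 × 1.008 = 6.048
  O: 3 × 15.999 = 47.997
Sum: 7×12.011 + 6×1.008 + 3×15.999 = 138.122 → 138.12 g/mol.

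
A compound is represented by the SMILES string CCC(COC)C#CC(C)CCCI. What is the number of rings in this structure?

0

In SMILES, each pair of matching ring-closure digits denotes one ring-closing bond; the number of such bonds equals the number of independent rings.
Ring-closure bonds here: 0.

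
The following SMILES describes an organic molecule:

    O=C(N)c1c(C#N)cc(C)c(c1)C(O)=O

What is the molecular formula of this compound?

C10H8N2O3

Walk through each heavy atom and fill implicit hydrogens from standard valence (C 4, N 3, O 2, S 2, halogen 1); for lowercase aromatic atoms, an aromatic c carries 1 H when it has two neighbours and 0 H with three, and aromatic n carries 0 H:
  atom 1: O, bond orders sum to 2 (valence 2) → 0 H
  atom 2: C, bond orders sum to 4 (valence 4) → 0 H
  atom 3: N, bond orders sum to 1 (valence 3) → 2 H
  atom 4: aromatic c, 3 neighbours → 0 H
  atom 5: aromatic c, 3 neighbours → 0 H
  atom 6: C, bond orders sum to 4 (valence 4) → 0 H
  atom 7: N, bond orders sum to 3 (valence 3) → 0 H
  atom 8: aromatic c, 2 neighbours → 1 H
  atom 9: aromatic c, 3 neighbours → 0 H
  atom 10: C, bond orders sum to 1 (valence 4) → 3 H
  atom 11: aromatic c, 3 neighbours → 0 H
  atom 12: aromatic c, 2 neighbours → 1 H
  atom 13: C, bond orders sum to 4 (valence 4) → 0 H
  atom 14: O, bond orders sum to 1 (valence 2) → 1 H
  atom 15: O, bond orders sum to 2 (valence 2) → 0 H
Totals → C:10, H:8, N:2, O:3.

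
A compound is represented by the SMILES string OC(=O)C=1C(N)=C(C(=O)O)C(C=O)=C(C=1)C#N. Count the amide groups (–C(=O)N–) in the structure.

0

Scan the SMILES for the amide motif — none present.
Groups that are present: 1 aldehyde, 2 carboxylic acid, 1 nitrile, 1 primary amine.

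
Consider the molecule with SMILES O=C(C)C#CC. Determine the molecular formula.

C5H6O

Walk through each heavy atom and fill implicit hydrogens from standard valence (C 4, N 3, O 2, S 2, halogen 1):
  atom 1: O, bond orders sum to 2 (valence 2) → 0 H
  atom 2: C, bond orders sum to 4 (valence 4) → 0 H
  atom 3: C, bond orders sum to 1 (valence 4) → 3 H
  atom 4: C, bond orders sum to 4 (valence 4) → 0 H
  atom 5: C, bond orders sum to 4 (valence 4) → 0 H
  atom 6: C, bond orders sum to 1 (valence 4) → 3 H
Totals → C:5, H:6, O:1.
In Hill order: C5H6O.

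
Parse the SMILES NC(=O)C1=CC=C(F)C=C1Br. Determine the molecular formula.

Walk through each heavy atom and fill implicit hydrogens from standard valence (C 4, N 3, O 2, S 2, halogen 1):
  atom 1: N, bond orders sum to 1 (valence 3) → 2 H
  atom 2: C, bond orders sum to 4 (valence 4) → 0 H
  atom 3: O, bond orders sum to 2 (valence 2) → 0 H
  atom 4: C, bond orders sum to 4 (valence 4) → 0 H
  atom 5: C, bond orders sum to 3 (valence 4) → 1 H
  atom 6: C, bond orders sum to 3 (valence 4) → 1 H
  atom 7: C, bond orders sum to 4 (valence 4) → 0 H
  atom 8: F (halogen, monovalent) → 0 H
  atom 9: C, bond orders sum to 3 (valence 4) → 1 H
  atom 10: C, bond orders sum to 4 (valence 4) → 0 H
  atom 11: Br (halogen, monovalent) → 0 H
Totals → C:7, H:5, Br:1, F:1, N:1, O:1.
In Hill order: C7H5BrFNO.

C7H5BrFNO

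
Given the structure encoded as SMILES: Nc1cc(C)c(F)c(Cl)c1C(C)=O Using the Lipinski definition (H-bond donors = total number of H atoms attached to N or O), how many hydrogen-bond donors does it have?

2

Donors: find every N or O and count the H atoms it carries.
  atom 1 (N): bond orders sum to 1 → 2 H
  atom 13 (O): bond orders sum to 2 → 0 H
Lipinski HBD = 2.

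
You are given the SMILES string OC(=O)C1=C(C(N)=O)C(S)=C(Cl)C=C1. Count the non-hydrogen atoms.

Every atom symbol written in the SMILES (organic subset) is one heavy atom; implicit H are not written.
Heavy atoms by element → C:8, Cl:1, N:1, O:3, S:1.
Total: 14.

14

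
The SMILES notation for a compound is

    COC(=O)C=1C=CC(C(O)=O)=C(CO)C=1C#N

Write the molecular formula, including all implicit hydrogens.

C11H9NO5

Walk through each heavy atom and fill implicit hydrogens from standard valence (C 4, N 3, O 2, S 2, halogen 1):
  atom 1: C, bond orders sum to 1 (valence 4) → 3 H
  atom 2: O, bond orders sum to 2 (valence 2) → 0 H
  atom 3: C, bond orders sum to 4 (valence 4) → 0 H
  atom 4: O, bond orders sum to 2 (valence 2) → 0 H
  atom 5: C, bond orders sum to 4 (valence 4) → 0 H
  atom 6: C, bond orders sum to 3 (valence 4) → 1 H
  atom 7: C, bond orders sum to 3 (valence 4) → 1 H
  atom 8: C, bond orders sum to 4 (valence 4) → 0 H
  atom 9: C, bond orders sum to 4 (valence 4) → 0 H
  atom 10: O, bond orders sum to 1 (valence 2) → 1 H
  atom 11: O, bond orders sum to 2 (valence 2) → 0 H
  atom 12: C, bond orders sum to 4 (valence 4) → 0 H
  atom 13: C, bond orders sum to 2 (valence 4) → 2 H
  atom 14: O, bond orders sum to 1 (valence 2) → 1 H
  atom 15: C, bond orders sum to 4 (valence 4) → 0 H
  atom 16: C, bond orders sum to 4 (valence 4) → 0 H
  atom 17: N, bond orders sum to 3 (valence 3) → 0 H
Totals → C:11, H:9, N:1, O:5.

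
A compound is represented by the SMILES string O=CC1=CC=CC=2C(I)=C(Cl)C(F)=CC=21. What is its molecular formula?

C11H5ClFIO

Walk through each heavy atom and fill implicit hydrogens from standard valence (C 4, N 3, O 2, S 2, halogen 1):
  atom 1: O, bond orders sum to 2 (valence 2) → 0 H
  atom 2: C, bond orders sum to 3 (valence 4) → 1 H
  atom 3: C, bond orders sum to 4 (valence 4) → 0 H
  atom 4: C, bond orders sum to 3 (valence 4) → 1 H
  atom 5: C, bond orders sum to 3 (valence 4) → 1 H
  atom 6: C, bond orders sum to 3 (valence 4) → 1 H
  atom 7: C, bond orders sum to 4 (valence 4) → 0 H
  atom 8: C, bond orders sum to 4 (valence 4) → 0 H
  atom 9: I (halogen, monovalent) → 0 H
  atom 10: C, bond orders sum to 4 (valence 4) → 0 H
  atom 11: Cl (halogen, monovalent) → 0 H
  atom 12: C, bond orders sum to 4 (valence 4) → 0 H
  atom 13: F (halogen, monovalent) → 0 H
  atom 14: C, bond orders sum to 3 (valence 4) → 1 H
  atom 15: C, bond orders sum to 4 (valence 4) → 0 H
Totals → C:11, H:5, Cl:1, F:1, I:1, O:1.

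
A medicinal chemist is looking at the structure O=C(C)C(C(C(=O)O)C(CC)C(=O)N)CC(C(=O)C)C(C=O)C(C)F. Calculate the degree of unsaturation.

Degree of unsaturation = (number of rings) + (number of π bonds).
Ring closures in the SMILES: 0.
π bonds: 5 double bonds (each 1 DoU) → 5 DoU from unsaturation.
Total DoU = 0 + 5 = 5.

5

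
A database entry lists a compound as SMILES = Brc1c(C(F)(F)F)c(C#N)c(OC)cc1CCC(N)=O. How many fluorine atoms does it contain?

3

Scan the SMILES for F atoms (remember two-letter symbols like Cl and Br are single atoms).
Fluorine count: 3.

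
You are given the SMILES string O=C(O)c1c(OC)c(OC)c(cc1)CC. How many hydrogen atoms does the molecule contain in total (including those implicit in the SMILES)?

Walk through each heavy atom and fill implicit hydrogens from standard valence (C 4, N 3, O 2, S 2, halogen 1); for lowercase aromatic atoms, an aromatic c carries 1 H when it has two neighbours and 0 H with three, and aromatic n carries 0 H:
  atom 1: O, bond orders sum to 2 (valence 2) → 0 H
  atom 2: C, bond orders sum to 4 (valence 4) → 0 H
  atom 3: O, bond orders sum to 1 (valence 2) → 1 H
  atom 4: aromatic c, 3 neighbours → 0 H
  atom 5: aromatic c, 3 neighbours → 0 H
  atom 6: O, bond orders sum to 2 (valence 2) → 0 H
  atom 7: C, bond orders sum to 1 (valence 4) → 3 H
  atom 8: aromatic c, 3 neighbours → 0 H
  atom 9: O, bond orders sum to 2 (valence 2) → 0 H
  atom 10: C, bond orders sum to 1 (valence 4) → 3 H
  atom 11: aromatic c, 3 neighbours → 0 H
  atom 12: aromatic c, 2 neighbours → 1 H
  atom 13: aromatic c, 2 neighbours → 1 H
  atom 14: C, bond orders sum to 2 (valence 4) → 2 H
  atom 15: C, bond orders sum to 1 (valence 4) → 3 H
Total hydrogens: 14.

14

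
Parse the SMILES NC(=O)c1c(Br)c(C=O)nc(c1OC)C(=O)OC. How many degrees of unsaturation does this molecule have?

Molecular formula: C10H9BrN2O5.
DoU = (2C + 2 + N − H − X) / 2, where X is the halogen count and O/S are ignored.
    = (2·10 + 2 + 2 − 9 − 1) / 2 = 14 / 2 = 7.

7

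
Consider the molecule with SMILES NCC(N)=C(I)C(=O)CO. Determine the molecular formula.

Walk through each heavy atom and fill implicit hydrogens from standard valence (C 4, N 3, O 2, S 2, halogen 1):
  atom 1: N, bond orders sum to 1 (valence 3) → 2 H
  atom 2: C, bond orders sum to 2 (valence 4) → 2 H
  atom 3: C, bond orders sum to 4 (valence 4) → 0 H
  atom 4: N, bond orders sum to 1 (valence 3) → 2 H
  atom 5: C, bond orders sum to 4 (valence 4) → 0 H
  atom 6: I (halogen, monovalent) → 0 H
  atom 7: C, bond orders sum to 4 (valence 4) → 0 H
  atom 8: O, bond orders sum to 2 (valence 2) → 0 H
  atom 9: C, bond orders sum to 2 (valence 4) → 2 H
  atom 10: O, bond orders sum to 1 (valence 2) → 1 H
Totals → C:5, H:9, I:1, N:2, O:2.

C5H9IN2O2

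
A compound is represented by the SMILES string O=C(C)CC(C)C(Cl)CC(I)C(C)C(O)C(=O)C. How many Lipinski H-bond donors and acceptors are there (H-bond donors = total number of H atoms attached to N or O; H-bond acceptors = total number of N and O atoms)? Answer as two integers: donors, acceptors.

1, 3

Donors: find every N or O and count the H atoms it carries.
  atom 1 (O): bond orders sum to 2 → 0 H
  atom 15 (O): bond orders sum to 1 → 1 H
  atom 17 (O): bond orders sum to 2 → 0 H
Lipinski HBD = 1.
Acceptors: N atoms = 0, O atoms = 3 → HBA = 3.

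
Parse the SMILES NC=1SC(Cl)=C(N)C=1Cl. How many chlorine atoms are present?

2

Scan the SMILES for Cl atoms (remember two-letter symbols like Cl and Br are single atoms).
Chlorine count: 2.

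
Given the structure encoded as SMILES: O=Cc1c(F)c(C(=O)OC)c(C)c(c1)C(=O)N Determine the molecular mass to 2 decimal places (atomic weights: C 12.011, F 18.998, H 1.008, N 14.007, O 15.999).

First, the molecular formula is C11H10FNO4 (counting implicit H from valence).
  C: 11 × 12.011 = 132.121
  F: 1 × 18.998 = 18.998
  H: 10 × 1.008 = 10.080
  N: 1 × 14.007 = 14.007
  O: 4 × 15.999 = 63.996
Sum: 11×12.011 + 1×18.998 + 10×1.008 + 1×14.007 + 4×15.999 = 239.202 → 239.20 g/mol.

239.20 g/mol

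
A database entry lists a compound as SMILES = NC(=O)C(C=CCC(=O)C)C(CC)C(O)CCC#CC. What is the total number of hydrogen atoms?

Walk through each heavy atom and fill implicit hydrogens from standard valence (C 4, N 3, O 2, S 2, halogen 1):
  atom 1: N, bond orders sum to 1 (valence 3) → 2 H
  atom 2: C, bond orders sum to 4 (valence 4) → 0 H
  atom 3: O, bond orders sum to 2 (valence 2) → 0 H
  atom 4: C, bond orders sum to 3 (valence 4) → 1 H
  atom 5: C, bond orders sum to 3 (valence 4) → 1 H
  atom 6: C, bond orders sum to 3 (valence 4) → 1 H
  atom 7: C, bond orders sum to 2 (valence 4) → 2 H
  atom 8: C, bond orders sum to 4 (valence 4) → 0 H
  atom 9: O, bond orders sum to 2 (valence 2) → 0 H
  atom 10: C, bond orders sum to 1 (valence 4) → 3 H
  atom 11: C, bond orders sum to 3 (valence 4) → 1 H
  atom 12: C, bond orders sum to 2 (valence 4) → 2 H
  atom 13: C, bond orders sum to 1 (valence 4) → 3 H
  atom 14: C, bond orders sum to 3 (valence 4) → 1 H
  atom 15: O, bond orders sum to 1 (valence 2) → 1 H
  atom 16: C, bond orders sum to 2 (valence 4) → 2 H
  atom 17: C, bond orders sum to 2 (valence 4) → 2 H
  atom 18: C, bond orders sum to 4 (valence 4) → 0 H
  atom 19: C, bond orders sum to 4 (valence 4) → 0 H
  atom 20: C, bond orders sum to 1 (valence 4) → 3 H
Total hydrogens: 25.

25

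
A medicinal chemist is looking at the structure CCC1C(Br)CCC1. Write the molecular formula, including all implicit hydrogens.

Walk through each heavy atom and fill implicit hydrogens from standard valence (C 4, N 3, O 2, S 2, halogen 1):
  atom 1: C, bond orders sum to 1 (valence 4) → 3 H
  atom 2: C, bond orders sum to 2 (valence 4) → 2 H
  atom 3: C, bond orders sum to 3 (valence 4) → 1 H
  atom 4: C, bond orders sum to 3 (valence 4) → 1 H
  atom 5: Br (halogen, monovalent) → 0 H
  atom 6: C, bond orders sum to 2 (valence 4) → 2 H
  atom 7: C, bond orders sum to 2 (valence 4) → 2 H
  atom 8: C, bond orders sum to 2 (valence 4) → 2 H
Totals → C:7, H:13, Br:1.
In Hill order: C7H13Br.

C7H13Br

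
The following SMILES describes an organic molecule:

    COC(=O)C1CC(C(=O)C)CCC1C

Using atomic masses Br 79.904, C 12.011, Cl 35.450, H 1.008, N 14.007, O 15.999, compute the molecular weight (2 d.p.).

First, the molecular formula is C11H18O3 (counting implicit H from valence).
  C: 11 × 12.011 = 132.121
  H: 18 × 1.008 = 18.144
  O: 3 × 15.999 = 47.997
Sum: 11×12.011 + 18×1.008 + 3×15.999 = 198.262 → 198.26 g/mol.

198.26 g/mol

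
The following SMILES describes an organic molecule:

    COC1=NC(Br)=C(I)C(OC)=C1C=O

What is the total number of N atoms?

1

Scan the SMILES for N atoms (remember two-letter symbols like Cl and Br are single atoms).
Nitrogen count: 1.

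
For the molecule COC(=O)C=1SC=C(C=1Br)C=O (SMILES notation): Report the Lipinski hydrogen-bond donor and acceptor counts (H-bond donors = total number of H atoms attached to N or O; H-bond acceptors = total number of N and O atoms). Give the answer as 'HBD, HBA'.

0, 3

Donors: find every N or O and count the H atoms it carries.
  atom 2 (O): bond orders sum to 2 → 0 H
  atom 4 (O): bond orders sum to 2 → 0 H
  atom 12 (O): bond orders sum to 2 → 0 H
Lipinski HBD = 0.
Acceptors: N atoms = 0, O atoms = 3 → HBA = 3.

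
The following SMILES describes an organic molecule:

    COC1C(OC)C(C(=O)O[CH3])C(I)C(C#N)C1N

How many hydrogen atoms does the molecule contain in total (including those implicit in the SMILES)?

Walk through each heavy atom and fill implicit hydrogens from standard valence (C 4, N 3, O 2, S 2, halogen 1):
  atom 1: C, bond orders sum to 1 (valence 4) → 3 H
  atom 2: O, bond orders sum to 2 (valence 2) → 0 H
  atom 3: C, bond orders sum to 3 (valence 4) → 1 H
  atom 4: C, bond orders sum to 3 (valence 4) → 1 H
  atom 5: O, bond orders sum to 2 (valence 2) → 0 H
  atom 6: C, bond orders sum to 1 (valence 4) → 3 H
  atom 7: C, bond orders sum to 3 (valence 4) → 1 H
  atom 8: C, bond orders sum to 4 (valence 4) → 0 H
  atom 9: O, bond orders sum to 2 (valence 2) → 0 H
  atom 10: O, bond orders sum to 2 (valence 2) → 0 H
  atom 11: C with explicit H count 3
  atom 12: C, bond orders sum to 3 (valence 4) → 1 H
  atom 13: I (halogen, monovalent) → 0 H
  atom 14: C, bond orders sum to 3 (valence 4) → 1 H
  atom 15: C, bond orders sum to 4 (valence 4) → 0 H
  atom 16: N, bond orders sum to 3 (valence 3) → 0 H
  atom 17: C, bond orders sum to 3 (valence 4) → 1 H
  atom 18: N, bond orders sum to 1 (valence 3) → 2 H
Total hydrogens: 17.

17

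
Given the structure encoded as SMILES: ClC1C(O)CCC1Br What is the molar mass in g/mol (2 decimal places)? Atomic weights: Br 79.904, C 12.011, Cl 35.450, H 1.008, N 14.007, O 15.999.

199.47 g/mol

First, the molecular formula is C5H8BrClO (counting implicit H from valence).
  Br: 1 × 79.904 = 79.904
  C: 5 × 12.011 = 60.055
  Cl: 1 × 35.450 = 35.450
  H: 8 × 1.008 = 8.064
  O: 1 × 15.999 = 15.999
Sum: 1×79.904 + 5×12.011 + 1×35.450 + 8×1.008 + 1×15.999 = 199.472 → 199.47 g/mol.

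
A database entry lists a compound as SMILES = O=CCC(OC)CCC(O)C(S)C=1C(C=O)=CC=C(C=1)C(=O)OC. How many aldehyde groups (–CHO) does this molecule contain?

The aldehyde motif appears at heavy-atom positions 2, 15 in the SMILES.
Other groups present: 1 ester, 1 ether, 1 hydroxyl, 1 thiol.
Aldehyde count: 2.

2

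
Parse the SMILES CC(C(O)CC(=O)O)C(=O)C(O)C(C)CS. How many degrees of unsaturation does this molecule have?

2

Molecular formula: C10H18O5S.
DoU = (2C + 2 + N − H − X) / 2, where X is the halogen count and O/S are ignored.
    = (2·10 + 2 + 0 − 18 − 0) / 2 = 4 / 2 = 2.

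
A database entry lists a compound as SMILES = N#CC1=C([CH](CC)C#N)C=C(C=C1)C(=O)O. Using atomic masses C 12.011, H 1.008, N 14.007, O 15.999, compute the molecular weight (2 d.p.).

First, the molecular formula is C12H10N2O2 (counting implicit H from valence).
  C: 12 × 12.011 = 144.132
  H: 10 × 1.008 = 10.080
  N: 2 × 14.007 = 28.014
  O: 2 × 15.999 = 31.998
Sum: 12×12.011 + 10×1.008 + 2×14.007 + 2×15.999 = 214.224 → 214.22 g/mol.

214.22 g/mol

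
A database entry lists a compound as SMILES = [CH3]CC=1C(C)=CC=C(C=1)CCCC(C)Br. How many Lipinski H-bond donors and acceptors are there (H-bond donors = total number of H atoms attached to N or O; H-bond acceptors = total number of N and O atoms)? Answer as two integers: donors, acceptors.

Donors: find every N or O and count the H atoms it carries.
  (no N or O atoms present)
Lipinski HBD = 0.
Acceptors: N atoms = 0, O atoms = 0 → HBA = 0.

0, 0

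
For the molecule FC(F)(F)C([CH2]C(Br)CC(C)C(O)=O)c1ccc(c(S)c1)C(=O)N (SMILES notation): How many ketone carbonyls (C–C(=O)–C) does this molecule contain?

Scan the SMILES for the ketone motif — none present.
Groups that are present: 1 amide, 1 carboxylic acid, 1 thiol.

0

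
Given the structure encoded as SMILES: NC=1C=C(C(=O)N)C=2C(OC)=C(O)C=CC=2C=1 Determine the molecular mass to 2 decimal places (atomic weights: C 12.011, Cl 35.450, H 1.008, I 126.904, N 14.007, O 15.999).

232.24 g/mol

First, the molecular formula is C12H12N2O3 (counting implicit H from valence).
  C: 12 × 12.011 = 144.132
  H: 12 × 1.008 = 12.096
  N: 2 × 14.007 = 28.014
  O: 3 × 15.999 = 47.997
Sum: 12×12.011 + 12×1.008 + 2×14.007 + 3×15.999 = 232.239 → 232.24 g/mol.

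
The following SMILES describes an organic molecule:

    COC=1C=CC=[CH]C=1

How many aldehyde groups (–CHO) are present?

0

Scan the SMILES for the aldehyde motif — none present.
Groups that are present: 1 ether.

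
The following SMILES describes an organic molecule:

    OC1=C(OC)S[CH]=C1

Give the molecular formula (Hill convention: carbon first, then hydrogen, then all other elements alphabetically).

Walk through each heavy atom and fill implicit hydrogens from standard valence (C 4, N 3, O 2, S 2, halogen 1):
  atom 1: O, bond orders sum to 1 (valence 2) → 1 H
  atom 2: C, bond orders sum to 4 (valence 4) → 0 H
  atom 3: C, bond orders sum to 4 (valence 4) → 0 H
  atom 4: O, bond orders sum to 2 (valence 2) → 0 H
  atom 5: C, bond orders sum to 1 (valence 4) → 3 H
  atom 6: S, bond orders sum to 2 (valence 2) → 0 H
  atom 7: C with explicit H count 1
  atom 8: C, bond orders sum to 3 (valence 4) → 1 H
Totals → C:5, H:6, O:2, S:1.

C5H6O2S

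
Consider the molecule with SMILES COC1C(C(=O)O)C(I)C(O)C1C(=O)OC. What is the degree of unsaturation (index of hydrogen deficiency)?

Molecular formula: C9H13IO6.
DoU = (2C + 2 + N − H − X) / 2, where X is the halogen count and O/S are ignored.
    = (2·9 + 2 + 0 − 13 − 1) / 2 = 6 / 2 = 3.

3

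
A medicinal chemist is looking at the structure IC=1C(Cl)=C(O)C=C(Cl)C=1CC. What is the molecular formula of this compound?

C8H7Cl2IO

Walk through each heavy atom and fill implicit hydrogens from standard valence (C 4, N 3, O 2, S 2, halogen 1):
  atom 1: I (halogen, monovalent) → 0 H
  atom 2: C, bond orders sum to 4 (valence 4) → 0 H
  atom 3: C, bond orders sum to 4 (valence 4) → 0 H
  atom 4: Cl (halogen, monovalent) → 0 H
  atom 5: C, bond orders sum to 4 (valence 4) → 0 H
  atom 6: O, bond orders sum to 1 (valence 2) → 1 H
  atom 7: C, bond orders sum to 3 (valence 4) → 1 H
  atom 8: C, bond orders sum to 4 (valence 4) → 0 H
  atom 9: Cl (halogen, monovalent) → 0 H
  atom 10: C, bond orders sum to 4 (valence 4) → 0 H
  atom 11: C, bond orders sum to 2 (valence 4) → 2 H
  atom 12: C, bond orders sum to 1 (valence 4) → 3 H
Totals → C:8, H:7, Cl:2, I:1, O:1.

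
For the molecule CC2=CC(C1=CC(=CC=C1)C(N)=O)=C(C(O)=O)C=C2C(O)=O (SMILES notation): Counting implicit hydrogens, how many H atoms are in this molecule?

13

Walk through each heavy atom and fill implicit hydrogens from standard valence (C 4, N 3, O 2, S 2, halogen 1):
  atom 1: C, bond orders sum to 1 (valence 4) → 3 H
  atom 2: C, bond orders sum to 4 (valence 4) → 0 H
  atom 3: C, bond orders sum to 3 (valence 4) → 1 H
  atom 4: C, bond orders sum to 4 (valence 4) → 0 H
  atom 5: C, bond orders sum to 4 (valence 4) → 0 H
  atom 6: C, bond orders sum to 3 (valence 4) → 1 H
  atom 7: C, bond orders sum to 4 (valence 4) → 0 H
  atom 8: C, bond orders sum to 3 (valence 4) → 1 H
  atom 9: C, bond orders sum to 3 (valence 4) → 1 H
  atom 10: C, bond orders sum to 3 (valence 4) → 1 H
  atom 11: C, bond orders sum to 4 (valence 4) → 0 H
  atom 12: N, bond orders sum to 1 (valence 3) → 2 H
  atom 13: O, bond orders sum to 2 (valence 2) → 0 H
  atom 14: C, bond orders sum to 4 (valence 4) → 0 H
  atom 15: C, bond orders sum to 4 (valence 4) → 0 H
  atom 16: O, bond orders sum to 1 (valence 2) → 1 H
  atom 17: O, bond orders sum to 2 (valence 2) → 0 H
  atom 18: C, bond orders sum to 3 (valence 4) → 1 H
  atom 19: C, bond orders sum to 4 (valence 4) → 0 H
  atom 20: C, bond orders sum to 4 (valence 4) → 0 H
  atom 21: O, bond orders sum to 1 (valence 2) → 1 H
  atom 22: O, bond orders sum to 2 (valence 2) → 0 H
Total hydrogens: 13.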